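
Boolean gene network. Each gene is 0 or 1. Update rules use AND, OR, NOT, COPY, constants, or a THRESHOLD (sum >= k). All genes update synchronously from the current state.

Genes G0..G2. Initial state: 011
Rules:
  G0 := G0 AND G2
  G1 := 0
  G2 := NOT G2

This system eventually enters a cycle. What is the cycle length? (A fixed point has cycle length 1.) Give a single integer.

Step 0: 011
Step 1: G0=G0&G2=0&1=0 G1=0(const) G2=NOT G2=NOT 1=0 -> 000
Step 2: G0=G0&G2=0&0=0 G1=0(const) G2=NOT G2=NOT 0=1 -> 001
Step 3: G0=G0&G2=0&1=0 G1=0(const) G2=NOT G2=NOT 1=0 -> 000
State from step 3 equals state from step 1 -> cycle length 2

Answer: 2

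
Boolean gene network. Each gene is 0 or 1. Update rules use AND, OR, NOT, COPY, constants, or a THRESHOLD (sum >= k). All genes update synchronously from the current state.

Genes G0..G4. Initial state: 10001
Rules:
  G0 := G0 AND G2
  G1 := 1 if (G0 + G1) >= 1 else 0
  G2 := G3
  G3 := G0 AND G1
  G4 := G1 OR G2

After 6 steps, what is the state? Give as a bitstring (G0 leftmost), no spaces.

Step 1: G0=G0&G2=1&0=0 G1=(1+0>=1)=1 G2=G3=0 G3=G0&G1=1&0=0 G4=G1|G2=0|0=0 -> 01000
Step 2: G0=G0&G2=0&0=0 G1=(0+1>=1)=1 G2=G3=0 G3=G0&G1=0&1=0 G4=G1|G2=1|0=1 -> 01001
Step 3: G0=G0&G2=0&0=0 G1=(0+1>=1)=1 G2=G3=0 G3=G0&G1=0&1=0 G4=G1|G2=1|0=1 -> 01001
Step 4: G0=G0&G2=0&0=0 G1=(0+1>=1)=1 G2=G3=0 G3=G0&G1=0&1=0 G4=G1|G2=1|0=1 -> 01001
Step 5: G0=G0&G2=0&0=0 G1=(0+1>=1)=1 G2=G3=0 G3=G0&G1=0&1=0 G4=G1|G2=1|0=1 -> 01001
Step 6: G0=G0&G2=0&0=0 G1=(0+1>=1)=1 G2=G3=0 G3=G0&G1=0&1=0 G4=G1|G2=1|0=1 -> 01001

01001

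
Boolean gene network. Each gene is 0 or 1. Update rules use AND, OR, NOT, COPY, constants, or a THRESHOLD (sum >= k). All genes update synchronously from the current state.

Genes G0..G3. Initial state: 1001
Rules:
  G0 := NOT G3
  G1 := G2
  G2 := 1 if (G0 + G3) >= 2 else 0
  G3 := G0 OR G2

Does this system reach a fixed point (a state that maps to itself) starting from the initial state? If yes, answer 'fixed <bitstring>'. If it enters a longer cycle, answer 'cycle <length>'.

Step 0: 1001
Step 1: G0=NOT G3=NOT 1=0 G1=G2=0 G2=(1+1>=2)=1 G3=G0|G2=1|0=1 -> 0011
Step 2: G0=NOT G3=NOT 1=0 G1=G2=1 G2=(0+1>=2)=0 G3=G0|G2=0|1=1 -> 0101
Step 3: G0=NOT G3=NOT 1=0 G1=G2=0 G2=(0+1>=2)=0 G3=G0|G2=0|0=0 -> 0000
Step 4: G0=NOT G3=NOT 0=1 G1=G2=0 G2=(0+0>=2)=0 G3=G0|G2=0|0=0 -> 1000
Step 5: G0=NOT G3=NOT 0=1 G1=G2=0 G2=(1+0>=2)=0 G3=G0|G2=1|0=1 -> 1001
Cycle of length 5 starting at step 0 -> no fixed point

Answer: cycle 5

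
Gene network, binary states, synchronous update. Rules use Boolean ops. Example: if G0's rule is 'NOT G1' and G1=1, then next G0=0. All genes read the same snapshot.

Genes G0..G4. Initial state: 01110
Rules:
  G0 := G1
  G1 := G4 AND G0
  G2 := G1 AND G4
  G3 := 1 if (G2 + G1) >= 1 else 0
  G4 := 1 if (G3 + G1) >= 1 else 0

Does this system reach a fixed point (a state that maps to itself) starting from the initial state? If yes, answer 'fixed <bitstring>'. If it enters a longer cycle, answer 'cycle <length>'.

Answer: cycle 2

Derivation:
Step 0: 01110
Step 1: G0=G1=1 G1=G4&G0=0&0=0 G2=G1&G4=1&0=0 G3=(1+1>=1)=1 G4=(1+1>=1)=1 -> 10011
Step 2: G0=G1=0 G1=G4&G0=1&1=1 G2=G1&G4=0&1=0 G3=(0+0>=1)=0 G4=(1+0>=1)=1 -> 01001
Step 3: G0=G1=1 G1=G4&G0=1&0=0 G2=G1&G4=1&1=1 G3=(0+1>=1)=1 G4=(0+1>=1)=1 -> 10111
Step 4: G0=G1=0 G1=G4&G0=1&1=1 G2=G1&G4=0&1=0 G3=(1+0>=1)=1 G4=(1+0>=1)=1 -> 01011
Step 5: G0=G1=1 G1=G4&G0=1&0=0 G2=G1&G4=1&1=1 G3=(0+1>=1)=1 G4=(1+1>=1)=1 -> 10111
Cycle of length 2 starting at step 3 -> no fixed point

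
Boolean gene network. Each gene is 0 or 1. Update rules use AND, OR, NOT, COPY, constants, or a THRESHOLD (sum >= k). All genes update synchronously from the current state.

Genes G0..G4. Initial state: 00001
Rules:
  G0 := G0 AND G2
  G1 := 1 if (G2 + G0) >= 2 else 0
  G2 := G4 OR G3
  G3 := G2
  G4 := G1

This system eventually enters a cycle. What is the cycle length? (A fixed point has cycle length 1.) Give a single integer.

Step 0: 00001
Step 1: G0=G0&G2=0&0=0 G1=(0+0>=2)=0 G2=G4|G3=1|0=1 G3=G2=0 G4=G1=0 -> 00100
Step 2: G0=G0&G2=0&1=0 G1=(1+0>=2)=0 G2=G4|G3=0|0=0 G3=G2=1 G4=G1=0 -> 00010
Step 3: G0=G0&G2=0&0=0 G1=(0+0>=2)=0 G2=G4|G3=0|1=1 G3=G2=0 G4=G1=0 -> 00100
State from step 3 equals state from step 1 -> cycle length 2

Answer: 2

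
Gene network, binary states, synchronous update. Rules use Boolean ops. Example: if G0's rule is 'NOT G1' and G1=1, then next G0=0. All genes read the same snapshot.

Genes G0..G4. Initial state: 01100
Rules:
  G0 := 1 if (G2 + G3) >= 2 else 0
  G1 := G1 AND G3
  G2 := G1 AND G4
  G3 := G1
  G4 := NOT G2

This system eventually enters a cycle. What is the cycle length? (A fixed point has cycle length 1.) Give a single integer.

Step 0: 01100
Step 1: G0=(1+0>=2)=0 G1=G1&G3=1&0=0 G2=G1&G4=1&0=0 G3=G1=1 G4=NOT G2=NOT 1=0 -> 00010
Step 2: G0=(0+1>=2)=0 G1=G1&G3=0&1=0 G2=G1&G4=0&0=0 G3=G1=0 G4=NOT G2=NOT 0=1 -> 00001
Step 3: G0=(0+0>=2)=0 G1=G1&G3=0&0=0 G2=G1&G4=0&1=0 G3=G1=0 G4=NOT G2=NOT 0=1 -> 00001
State from step 3 equals state from step 2 -> cycle length 1

Answer: 1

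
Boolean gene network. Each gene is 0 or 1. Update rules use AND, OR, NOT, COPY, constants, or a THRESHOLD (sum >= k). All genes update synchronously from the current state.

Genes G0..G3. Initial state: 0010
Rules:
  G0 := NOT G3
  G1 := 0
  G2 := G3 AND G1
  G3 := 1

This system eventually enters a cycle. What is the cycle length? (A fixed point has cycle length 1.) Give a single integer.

Step 0: 0010
Step 1: G0=NOT G3=NOT 0=1 G1=0(const) G2=G3&G1=0&0=0 G3=1(const) -> 1001
Step 2: G0=NOT G3=NOT 1=0 G1=0(const) G2=G3&G1=1&0=0 G3=1(const) -> 0001
Step 3: G0=NOT G3=NOT 1=0 G1=0(const) G2=G3&G1=1&0=0 G3=1(const) -> 0001
State from step 3 equals state from step 2 -> cycle length 1

Answer: 1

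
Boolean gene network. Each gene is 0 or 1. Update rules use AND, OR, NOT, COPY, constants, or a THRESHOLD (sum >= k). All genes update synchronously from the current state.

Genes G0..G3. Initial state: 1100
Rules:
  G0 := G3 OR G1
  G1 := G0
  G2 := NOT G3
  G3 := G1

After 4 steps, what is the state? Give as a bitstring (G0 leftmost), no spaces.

Step 1: G0=G3|G1=0|1=1 G1=G0=1 G2=NOT G3=NOT 0=1 G3=G1=1 -> 1111
Step 2: G0=G3|G1=1|1=1 G1=G0=1 G2=NOT G3=NOT 1=0 G3=G1=1 -> 1101
Step 3: G0=G3|G1=1|1=1 G1=G0=1 G2=NOT G3=NOT 1=0 G3=G1=1 -> 1101
Step 4: G0=G3|G1=1|1=1 G1=G0=1 G2=NOT G3=NOT 1=0 G3=G1=1 -> 1101

1101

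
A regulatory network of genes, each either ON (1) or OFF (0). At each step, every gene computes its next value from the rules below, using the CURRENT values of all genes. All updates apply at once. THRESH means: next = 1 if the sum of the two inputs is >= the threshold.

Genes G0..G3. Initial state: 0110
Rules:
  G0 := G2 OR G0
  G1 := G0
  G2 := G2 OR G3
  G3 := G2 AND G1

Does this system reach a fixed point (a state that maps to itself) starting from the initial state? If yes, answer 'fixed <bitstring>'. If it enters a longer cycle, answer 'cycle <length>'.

Answer: fixed 1111

Derivation:
Step 0: 0110
Step 1: G0=G2|G0=1|0=1 G1=G0=0 G2=G2|G3=1|0=1 G3=G2&G1=1&1=1 -> 1011
Step 2: G0=G2|G0=1|1=1 G1=G0=1 G2=G2|G3=1|1=1 G3=G2&G1=1&0=0 -> 1110
Step 3: G0=G2|G0=1|1=1 G1=G0=1 G2=G2|G3=1|0=1 G3=G2&G1=1&1=1 -> 1111
Step 4: G0=G2|G0=1|1=1 G1=G0=1 G2=G2|G3=1|1=1 G3=G2&G1=1&1=1 -> 1111
Fixed point reached at step 3: 1111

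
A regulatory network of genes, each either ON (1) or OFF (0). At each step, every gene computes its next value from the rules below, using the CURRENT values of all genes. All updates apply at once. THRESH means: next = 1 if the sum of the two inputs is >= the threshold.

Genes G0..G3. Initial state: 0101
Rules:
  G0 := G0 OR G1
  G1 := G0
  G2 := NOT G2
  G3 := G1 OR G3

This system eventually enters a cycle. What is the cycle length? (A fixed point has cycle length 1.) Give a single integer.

Step 0: 0101
Step 1: G0=G0|G1=0|1=1 G1=G0=0 G2=NOT G2=NOT 0=1 G3=G1|G3=1|1=1 -> 1011
Step 2: G0=G0|G1=1|0=1 G1=G0=1 G2=NOT G2=NOT 1=0 G3=G1|G3=0|1=1 -> 1101
Step 3: G0=G0|G1=1|1=1 G1=G0=1 G2=NOT G2=NOT 0=1 G3=G1|G3=1|1=1 -> 1111
Step 4: G0=G0|G1=1|1=1 G1=G0=1 G2=NOT G2=NOT 1=0 G3=G1|G3=1|1=1 -> 1101
State from step 4 equals state from step 2 -> cycle length 2

Answer: 2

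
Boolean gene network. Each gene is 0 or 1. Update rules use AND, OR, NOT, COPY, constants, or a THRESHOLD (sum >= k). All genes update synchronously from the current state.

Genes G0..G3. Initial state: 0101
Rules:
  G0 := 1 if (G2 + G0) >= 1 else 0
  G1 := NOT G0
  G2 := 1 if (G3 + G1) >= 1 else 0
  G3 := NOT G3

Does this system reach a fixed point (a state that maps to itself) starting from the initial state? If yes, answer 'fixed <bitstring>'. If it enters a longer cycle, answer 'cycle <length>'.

Answer: cycle 2

Derivation:
Step 0: 0101
Step 1: G0=(0+0>=1)=0 G1=NOT G0=NOT 0=1 G2=(1+1>=1)=1 G3=NOT G3=NOT 1=0 -> 0110
Step 2: G0=(1+0>=1)=1 G1=NOT G0=NOT 0=1 G2=(0+1>=1)=1 G3=NOT G3=NOT 0=1 -> 1111
Step 3: G0=(1+1>=1)=1 G1=NOT G0=NOT 1=0 G2=(1+1>=1)=1 G3=NOT G3=NOT 1=0 -> 1010
Step 4: G0=(1+1>=1)=1 G1=NOT G0=NOT 1=0 G2=(0+0>=1)=0 G3=NOT G3=NOT 0=1 -> 1001
Step 5: G0=(0+1>=1)=1 G1=NOT G0=NOT 1=0 G2=(1+0>=1)=1 G3=NOT G3=NOT 1=0 -> 1010
Cycle of length 2 starting at step 3 -> no fixed point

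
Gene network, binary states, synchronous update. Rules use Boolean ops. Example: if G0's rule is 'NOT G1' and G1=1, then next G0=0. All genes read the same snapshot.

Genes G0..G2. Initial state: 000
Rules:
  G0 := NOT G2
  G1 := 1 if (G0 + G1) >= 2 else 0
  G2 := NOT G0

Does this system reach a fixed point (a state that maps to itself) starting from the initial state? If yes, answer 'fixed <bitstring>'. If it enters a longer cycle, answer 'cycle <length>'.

Step 0: 000
Step 1: G0=NOT G2=NOT 0=1 G1=(0+0>=2)=0 G2=NOT G0=NOT 0=1 -> 101
Step 2: G0=NOT G2=NOT 1=0 G1=(1+0>=2)=0 G2=NOT G0=NOT 1=0 -> 000
Cycle of length 2 starting at step 0 -> no fixed point

Answer: cycle 2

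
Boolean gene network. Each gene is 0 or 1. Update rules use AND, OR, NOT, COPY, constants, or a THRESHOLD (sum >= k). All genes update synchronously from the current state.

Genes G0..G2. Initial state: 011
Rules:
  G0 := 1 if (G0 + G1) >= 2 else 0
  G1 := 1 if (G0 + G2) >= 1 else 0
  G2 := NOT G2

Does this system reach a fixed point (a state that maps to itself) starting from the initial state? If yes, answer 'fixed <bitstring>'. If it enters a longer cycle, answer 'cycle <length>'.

Step 0: 011
Step 1: G0=(0+1>=2)=0 G1=(0+1>=1)=1 G2=NOT G2=NOT 1=0 -> 010
Step 2: G0=(0+1>=2)=0 G1=(0+0>=1)=0 G2=NOT G2=NOT 0=1 -> 001
Step 3: G0=(0+0>=2)=0 G1=(0+1>=1)=1 G2=NOT G2=NOT 1=0 -> 010
Cycle of length 2 starting at step 1 -> no fixed point

Answer: cycle 2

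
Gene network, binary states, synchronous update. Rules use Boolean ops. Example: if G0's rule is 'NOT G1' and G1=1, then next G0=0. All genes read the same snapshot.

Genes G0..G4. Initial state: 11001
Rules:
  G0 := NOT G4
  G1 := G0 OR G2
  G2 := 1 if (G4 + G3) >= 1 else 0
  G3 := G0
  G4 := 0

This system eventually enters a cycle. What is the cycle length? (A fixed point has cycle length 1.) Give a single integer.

Answer: 1

Derivation:
Step 0: 11001
Step 1: G0=NOT G4=NOT 1=0 G1=G0|G2=1|0=1 G2=(1+0>=1)=1 G3=G0=1 G4=0(const) -> 01110
Step 2: G0=NOT G4=NOT 0=1 G1=G0|G2=0|1=1 G2=(0+1>=1)=1 G3=G0=0 G4=0(const) -> 11100
Step 3: G0=NOT G4=NOT 0=1 G1=G0|G2=1|1=1 G2=(0+0>=1)=0 G3=G0=1 G4=0(const) -> 11010
Step 4: G0=NOT G4=NOT 0=1 G1=G0|G2=1|0=1 G2=(0+1>=1)=1 G3=G0=1 G4=0(const) -> 11110
Step 5: G0=NOT G4=NOT 0=1 G1=G0|G2=1|1=1 G2=(0+1>=1)=1 G3=G0=1 G4=0(const) -> 11110
State from step 5 equals state from step 4 -> cycle length 1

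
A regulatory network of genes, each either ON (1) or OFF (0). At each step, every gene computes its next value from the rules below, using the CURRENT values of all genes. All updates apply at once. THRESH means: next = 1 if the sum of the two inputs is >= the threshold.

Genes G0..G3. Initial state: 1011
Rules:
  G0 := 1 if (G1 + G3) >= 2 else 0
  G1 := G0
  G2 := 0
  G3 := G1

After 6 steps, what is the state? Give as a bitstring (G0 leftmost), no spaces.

Step 1: G0=(0+1>=2)=0 G1=G0=1 G2=0(const) G3=G1=0 -> 0100
Step 2: G0=(1+0>=2)=0 G1=G0=0 G2=0(const) G3=G1=1 -> 0001
Step 3: G0=(0+1>=2)=0 G1=G0=0 G2=0(const) G3=G1=0 -> 0000
Step 4: G0=(0+0>=2)=0 G1=G0=0 G2=0(const) G3=G1=0 -> 0000
Step 5: G0=(0+0>=2)=0 G1=G0=0 G2=0(const) G3=G1=0 -> 0000
Step 6: G0=(0+0>=2)=0 G1=G0=0 G2=0(const) G3=G1=0 -> 0000

0000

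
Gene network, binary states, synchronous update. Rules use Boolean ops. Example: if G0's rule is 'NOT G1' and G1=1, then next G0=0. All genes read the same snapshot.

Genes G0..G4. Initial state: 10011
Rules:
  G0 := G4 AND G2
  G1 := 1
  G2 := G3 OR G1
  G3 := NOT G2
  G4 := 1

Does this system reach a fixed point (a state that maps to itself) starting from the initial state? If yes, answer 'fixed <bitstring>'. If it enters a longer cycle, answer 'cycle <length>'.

Answer: fixed 11101

Derivation:
Step 0: 10011
Step 1: G0=G4&G2=1&0=0 G1=1(const) G2=G3|G1=1|0=1 G3=NOT G2=NOT 0=1 G4=1(const) -> 01111
Step 2: G0=G4&G2=1&1=1 G1=1(const) G2=G3|G1=1|1=1 G3=NOT G2=NOT 1=0 G4=1(const) -> 11101
Step 3: G0=G4&G2=1&1=1 G1=1(const) G2=G3|G1=0|1=1 G3=NOT G2=NOT 1=0 G4=1(const) -> 11101
Fixed point reached at step 2: 11101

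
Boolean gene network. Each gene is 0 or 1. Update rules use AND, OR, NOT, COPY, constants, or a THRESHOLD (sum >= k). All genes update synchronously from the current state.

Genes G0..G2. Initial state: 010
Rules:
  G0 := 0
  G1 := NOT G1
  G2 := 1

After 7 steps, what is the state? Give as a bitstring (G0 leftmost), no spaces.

Step 1: G0=0(const) G1=NOT G1=NOT 1=0 G2=1(const) -> 001
Step 2: G0=0(const) G1=NOT G1=NOT 0=1 G2=1(const) -> 011
Step 3: G0=0(const) G1=NOT G1=NOT 1=0 G2=1(const) -> 001
Step 4: G0=0(const) G1=NOT G1=NOT 0=1 G2=1(const) -> 011
Step 5: G0=0(const) G1=NOT G1=NOT 1=0 G2=1(const) -> 001
Step 6: G0=0(const) G1=NOT G1=NOT 0=1 G2=1(const) -> 011
Step 7: G0=0(const) G1=NOT G1=NOT 1=0 G2=1(const) -> 001

001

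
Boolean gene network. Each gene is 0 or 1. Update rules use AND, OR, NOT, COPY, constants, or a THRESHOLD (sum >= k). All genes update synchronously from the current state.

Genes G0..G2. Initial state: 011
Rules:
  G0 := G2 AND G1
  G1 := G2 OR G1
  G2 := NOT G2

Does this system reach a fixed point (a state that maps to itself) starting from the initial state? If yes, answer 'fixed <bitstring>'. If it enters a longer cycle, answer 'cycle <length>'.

Answer: cycle 2

Derivation:
Step 0: 011
Step 1: G0=G2&G1=1&1=1 G1=G2|G1=1|1=1 G2=NOT G2=NOT 1=0 -> 110
Step 2: G0=G2&G1=0&1=0 G1=G2|G1=0|1=1 G2=NOT G2=NOT 0=1 -> 011
Cycle of length 2 starting at step 0 -> no fixed point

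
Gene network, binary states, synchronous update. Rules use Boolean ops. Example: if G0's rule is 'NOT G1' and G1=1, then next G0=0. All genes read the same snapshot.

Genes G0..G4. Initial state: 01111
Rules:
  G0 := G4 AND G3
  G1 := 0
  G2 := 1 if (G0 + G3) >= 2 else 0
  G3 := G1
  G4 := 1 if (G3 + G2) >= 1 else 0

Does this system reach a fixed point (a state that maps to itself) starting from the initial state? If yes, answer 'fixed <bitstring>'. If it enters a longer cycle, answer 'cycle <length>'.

Answer: fixed 00000

Derivation:
Step 0: 01111
Step 1: G0=G4&G3=1&1=1 G1=0(const) G2=(0+1>=2)=0 G3=G1=1 G4=(1+1>=1)=1 -> 10011
Step 2: G0=G4&G3=1&1=1 G1=0(const) G2=(1+1>=2)=1 G3=G1=0 G4=(1+0>=1)=1 -> 10101
Step 3: G0=G4&G3=1&0=0 G1=0(const) G2=(1+0>=2)=0 G3=G1=0 G4=(0+1>=1)=1 -> 00001
Step 4: G0=G4&G3=1&0=0 G1=0(const) G2=(0+0>=2)=0 G3=G1=0 G4=(0+0>=1)=0 -> 00000
Step 5: G0=G4&G3=0&0=0 G1=0(const) G2=(0+0>=2)=0 G3=G1=0 G4=(0+0>=1)=0 -> 00000
Fixed point reached at step 4: 00000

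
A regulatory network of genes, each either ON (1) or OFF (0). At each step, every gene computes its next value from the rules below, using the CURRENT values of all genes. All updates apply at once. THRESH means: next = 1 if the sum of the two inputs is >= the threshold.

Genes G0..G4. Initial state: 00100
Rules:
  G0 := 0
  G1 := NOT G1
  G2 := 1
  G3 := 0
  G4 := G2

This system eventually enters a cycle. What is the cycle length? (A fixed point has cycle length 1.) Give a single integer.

Answer: 2

Derivation:
Step 0: 00100
Step 1: G0=0(const) G1=NOT G1=NOT 0=1 G2=1(const) G3=0(const) G4=G2=1 -> 01101
Step 2: G0=0(const) G1=NOT G1=NOT 1=0 G2=1(const) G3=0(const) G4=G2=1 -> 00101
Step 3: G0=0(const) G1=NOT G1=NOT 0=1 G2=1(const) G3=0(const) G4=G2=1 -> 01101
State from step 3 equals state from step 1 -> cycle length 2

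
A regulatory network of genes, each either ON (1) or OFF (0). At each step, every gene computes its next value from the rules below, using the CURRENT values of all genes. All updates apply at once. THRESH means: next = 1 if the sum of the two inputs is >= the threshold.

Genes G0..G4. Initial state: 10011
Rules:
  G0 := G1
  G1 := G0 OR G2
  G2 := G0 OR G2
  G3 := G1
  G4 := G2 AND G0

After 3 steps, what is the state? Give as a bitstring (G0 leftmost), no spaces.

Step 1: G0=G1=0 G1=G0|G2=1|0=1 G2=G0|G2=1|0=1 G3=G1=0 G4=G2&G0=0&1=0 -> 01100
Step 2: G0=G1=1 G1=G0|G2=0|1=1 G2=G0|G2=0|1=1 G3=G1=1 G4=G2&G0=1&0=0 -> 11110
Step 3: G0=G1=1 G1=G0|G2=1|1=1 G2=G0|G2=1|1=1 G3=G1=1 G4=G2&G0=1&1=1 -> 11111

11111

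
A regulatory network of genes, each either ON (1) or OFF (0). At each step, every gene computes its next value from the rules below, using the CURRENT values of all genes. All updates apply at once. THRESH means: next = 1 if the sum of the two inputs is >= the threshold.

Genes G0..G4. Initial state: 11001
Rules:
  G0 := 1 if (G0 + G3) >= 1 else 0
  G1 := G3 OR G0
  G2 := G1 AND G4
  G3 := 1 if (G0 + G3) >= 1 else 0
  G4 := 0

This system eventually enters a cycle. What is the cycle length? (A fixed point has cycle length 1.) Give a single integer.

Step 0: 11001
Step 1: G0=(1+0>=1)=1 G1=G3|G0=0|1=1 G2=G1&G4=1&1=1 G3=(1+0>=1)=1 G4=0(const) -> 11110
Step 2: G0=(1+1>=1)=1 G1=G3|G0=1|1=1 G2=G1&G4=1&0=0 G3=(1+1>=1)=1 G4=0(const) -> 11010
Step 3: G0=(1+1>=1)=1 G1=G3|G0=1|1=1 G2=G1&G4=1&0=0 G3=(1+1>=1)=1 G4=0(const) -> 11010
State from step 3 equals state from step 2 -> cycle length 1

Answer: 1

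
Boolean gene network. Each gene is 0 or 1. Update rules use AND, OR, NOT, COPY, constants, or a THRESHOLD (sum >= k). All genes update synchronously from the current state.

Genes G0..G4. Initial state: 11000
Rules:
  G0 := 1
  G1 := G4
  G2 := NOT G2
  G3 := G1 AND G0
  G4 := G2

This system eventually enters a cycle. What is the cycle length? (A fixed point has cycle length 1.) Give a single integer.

Step 0: 11000
Step 1: G0=1(const) G1=G4=0 G2=NOT G2=NOT 0=1 G3=G1&G0=1&1=1 G4=G2=0 -> 10110
Step 2: G0=1(const) G1=G4=0 G2=NOT G2=NOT 1=0 G3=G1&G0=0&1=0 G4=G2=1 -> 10001
Step 3: G0=1(const) G1=G4=1 G2=NOT G2=NOT 0=1 G3=G1&G0=0&1=0 G4=G2=0 -> 11100
Step 4: G0=1(const) G1=G4=0 G2=NOT G2=NOT 1=0 G3=G1&G0=1&1=1 G4=G2=1 -> 10011
Step 5: G0=1(const) G1=G4=1 G2=NOT G2=NOT 0=1 G3=G1&G0=0&1=0 G4=G2=0 -> 11100
State from step 5 equals state from step 3 -> cycle length 2

Answer: 2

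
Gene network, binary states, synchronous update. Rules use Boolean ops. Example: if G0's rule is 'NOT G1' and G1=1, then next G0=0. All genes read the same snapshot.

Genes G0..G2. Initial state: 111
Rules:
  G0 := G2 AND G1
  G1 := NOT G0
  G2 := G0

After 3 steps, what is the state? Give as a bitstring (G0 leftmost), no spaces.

Step 1: G0=G2&G1=1&1=1 G1=NOT G0=NOT 1=0 G2=G0=1 -> 101
Step 2: G0=G2&G1=1&0=0 G1=NOT G0=NOT 1=0 G2=G0=1 -> 001
Step 3: G0=G2&G1=1&0=0 G1=NOT G0=NOT 0=1 G2=G0=0 -> 010

010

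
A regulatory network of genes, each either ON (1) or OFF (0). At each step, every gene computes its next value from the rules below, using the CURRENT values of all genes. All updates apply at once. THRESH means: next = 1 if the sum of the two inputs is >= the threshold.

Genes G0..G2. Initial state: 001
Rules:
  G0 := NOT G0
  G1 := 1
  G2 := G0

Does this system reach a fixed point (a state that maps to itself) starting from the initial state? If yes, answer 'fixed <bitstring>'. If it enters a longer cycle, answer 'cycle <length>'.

Answer: cycle 2

Derivation:
Step 0: 001
Step 1: G0=NOT G0=NOT 0=1 G1=1(const) G2=G0=0 -> 110
Step 2: G0=NOT G0=NOT 1=0 G1=1(const) G2=G0=1 -> 011
Step 3: G0=NOT G0=NOT 0=1 G1=1(const) G2=G0=0 -> 110
Cycle of length 2 starting at step 1 -> no fixed point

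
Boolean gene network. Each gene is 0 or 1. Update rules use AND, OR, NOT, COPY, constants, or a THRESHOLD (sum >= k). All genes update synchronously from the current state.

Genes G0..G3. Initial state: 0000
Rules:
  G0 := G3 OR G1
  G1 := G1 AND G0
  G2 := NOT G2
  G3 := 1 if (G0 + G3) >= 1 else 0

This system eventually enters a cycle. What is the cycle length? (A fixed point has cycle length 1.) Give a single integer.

Step 0: 0000
Step 1: G0=G3|G1=0|0=0 G1=G1&G0=0&0=0 G2=NOT G2=NOT 0=1 G3=(0+0>=1)=0 -> 0010
Step 2: G0=G3|G1=0|0=0 G1=G1&G0=0&0=0 G2=NOT G2=NOT 1=0 G3=(0+0>=1)=0 -> 0000
State from step 2 equals state from step 0 -> cycle length 2

Answer: 2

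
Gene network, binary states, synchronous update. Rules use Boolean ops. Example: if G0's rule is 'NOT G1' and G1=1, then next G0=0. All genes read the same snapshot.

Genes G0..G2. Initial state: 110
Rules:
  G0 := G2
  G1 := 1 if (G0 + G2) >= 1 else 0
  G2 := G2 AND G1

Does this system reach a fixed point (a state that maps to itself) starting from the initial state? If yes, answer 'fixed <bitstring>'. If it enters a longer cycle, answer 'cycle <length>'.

Answer: fixed 000

Derivation:
Step 0: 110
Step 1: G0=G2=0 G1=(1+0>=1)=1 G2=G2&G1=0&1=0 -> 010
Step 2: G0=G2=0 G1=(0+0>=1)=0 G2=G2&G1=0&1=0 -> 000
Step 3: G0=G2=0 G1=(0+0>=1)=0 G2=G2&G1=0&0=0 -> 000
Fixed point reached at step 2: 000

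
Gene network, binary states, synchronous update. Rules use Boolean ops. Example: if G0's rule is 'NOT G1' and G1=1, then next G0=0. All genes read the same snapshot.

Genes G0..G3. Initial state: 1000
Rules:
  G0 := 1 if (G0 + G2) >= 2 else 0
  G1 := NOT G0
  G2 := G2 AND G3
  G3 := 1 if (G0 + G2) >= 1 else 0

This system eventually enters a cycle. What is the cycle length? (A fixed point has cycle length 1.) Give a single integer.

Step 0: 1000
Step 1: G0=(1+0>=2)=0 G1=NOT G0=NOT 1=0 G2=G2&G3=0&0=0 G3=(1+0>=1)=1 -> 0001
Step 2: G0=(0+0>=2)=0 G1=NOT G0=NOT 0=1 G2=G2&G3=0&1=0 G3=(0+0>=1)=0 -> 0100
Step 3: G0=(0+0>=2)=0 G1=NOT G0=NOT 0=1 G2=G2&G3=0&0=0 G3=(0+0>=1)=0 -> 0100
State from step 3 equals state from step 2 -> cycle length 1

Answer: 1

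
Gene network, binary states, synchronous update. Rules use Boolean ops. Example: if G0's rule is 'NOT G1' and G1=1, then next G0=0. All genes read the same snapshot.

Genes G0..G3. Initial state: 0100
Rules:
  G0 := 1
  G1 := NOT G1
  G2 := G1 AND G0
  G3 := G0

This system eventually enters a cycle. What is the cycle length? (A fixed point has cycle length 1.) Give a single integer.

Answer: 2

Derivation:
Step 0: 0100
Step 1: G0=1(const) G1=NOT G1=NOT 1=0 G2=G1&G0=1&0=0 G3=G0=0 -> 1000
Step 2: G0=1(const) G1=NOT G1=NOT 0=1 G2=G1&G0=0&1=0 G3=G0=1 -> 1101
Step 3: G0=1(const) G1=NOT G1=NOT 1=0 G2=G1&G0=1&1=1 G3=G0=1 -> 1011
Step 4: G0=1(const) G1=NOT G1=NOT 0=1 G2=G1&G0=0&1=0 G3=G0=1 -> 1101
State from step 4 equals state from step 2 -> cycle length 2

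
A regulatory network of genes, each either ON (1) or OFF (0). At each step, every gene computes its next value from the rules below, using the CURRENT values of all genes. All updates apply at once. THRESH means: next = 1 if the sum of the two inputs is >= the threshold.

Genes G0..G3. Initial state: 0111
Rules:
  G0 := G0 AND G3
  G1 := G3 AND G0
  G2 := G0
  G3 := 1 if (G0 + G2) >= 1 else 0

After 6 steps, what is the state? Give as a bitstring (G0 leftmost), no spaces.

Step 1: G0=G0&G3=0&1=0 G1=G3&G0=1&0=0 G2=G0=0 G3=(0+1>=1)=1 -> 0001
Step 2: G0=G0&G3=0&1=0 G1=G3&G0=1&0=0 G2=G0=0 G3=(0+0>=1)=0 -> 0000
Step 3: G0=G0&G3=0&0=0 G1=G3&G0=0&0=0 G2=G0=0 G3=(0+0>=1)=0 -> 0000
Step 4: G0=G0&G3=0&0=0 G1=G3&G0=0&0=0 G2=G0=0 G3=(0+0>=1)=0 -> 0000
Step 5: G0=G0&G3=0&0=0 G1=G3&G0=0&0=0 G2=G0=0 G3=(0+0>=1)=0 -> 0000
Step 6: G0=G0&G3=0&0=0 G1=G3&G0=0&0=0 G2=G0=0 G3=(0+0>=1)=0 -> 0000

0000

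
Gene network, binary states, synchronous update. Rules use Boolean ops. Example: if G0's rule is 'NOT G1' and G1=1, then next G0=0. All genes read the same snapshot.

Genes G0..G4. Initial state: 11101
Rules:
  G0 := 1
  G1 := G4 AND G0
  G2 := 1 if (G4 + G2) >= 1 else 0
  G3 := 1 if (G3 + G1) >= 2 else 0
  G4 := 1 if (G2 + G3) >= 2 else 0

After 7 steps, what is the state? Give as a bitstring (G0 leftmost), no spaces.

Step 1: G0=1(const) G1=G4&G0=1&1=1 G2=(1+1>=1)=1 G3=(0+1>=2)=0 G4=(1+0>=2)=0 -> 11100
Step 2: G0=1(const) G1=G4&G0=0&1=0 G2=(0+1>=1)=1 G3=(0+1>=2)=0 G4=(1+0>=2)=0 -> 10100
Step 3: G0=1(const) G1=G4&G0=0&1=0 G2=(0+1>=1)=1 G3=(0+0>=2)=0 G4=(1+0>=2)=0 -> 10100
Step 4: G0=1(const) G1=G4&G0=0&1=0 G2=(0+1>=1)=1 G3=(0+0>=2)=0 G4=(1+0>=2)=0 -> 10100
Step 5: G0=1(const) G1=G4&G0=0&1=0 G2=(0+1>=1)=1 G3=(0+0>=2)=0 G4=(1+0>=2)=0 -> 10100
Step 6: G0=1(const) G1=G4&G0=0&1=0 G2=(0+1>=1)=1 G3=(0+0>=2)=0 G4=(1+0>=2)=0 -> 10100
Step 7: G0=1(const) G1=G4&G0=0&1=0 G2=(0+1>=1)=1 G3=(0+0>=2)=0 G4=(1+0>=2)=0 -> 10100

10100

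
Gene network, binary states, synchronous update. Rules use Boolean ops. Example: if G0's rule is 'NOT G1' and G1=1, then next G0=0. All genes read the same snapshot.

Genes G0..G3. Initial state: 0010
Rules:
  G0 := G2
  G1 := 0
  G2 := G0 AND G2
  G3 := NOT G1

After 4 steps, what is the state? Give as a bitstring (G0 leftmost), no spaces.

Step 1: G0=G2=1 G1=0(const) G2=G0&G2=0&1=0 G3=NOT G1=NOT 0=1 -> 1001
Step 2: G0=G2=0 G1=0(const) G2=G0&G2=1&0=0 G3=NOT G1=NOT 0=1 -> 0001
Step 3: G0=G2=0 G1=0(const) G2=G0&G2=0&0=0 G3=NOT G1=NOT 0=1 -> 0001
Step 4: G0=G2=0 G1=0(const) G2=G0&G2=0&0=0 G3=NOT G1=NOT 0=1 -> 0001

0001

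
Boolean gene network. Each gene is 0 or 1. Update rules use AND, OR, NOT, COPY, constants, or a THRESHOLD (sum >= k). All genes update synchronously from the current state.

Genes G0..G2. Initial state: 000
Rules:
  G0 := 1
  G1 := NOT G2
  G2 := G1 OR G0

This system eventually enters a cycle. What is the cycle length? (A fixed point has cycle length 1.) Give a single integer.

Step 0: 000
Step 1: G0=1(const) G1=NOT G2=NOT 0=1 G2=G1|G0=0|0=0 -> 110
Step 2: G0=1(const) G1=NOT G2=NOT 0=1 G2=G1|G0=1|1=1 -> 111
Step 3: G0=1(const) G1=NOT G2=NOT 1=0 G2=G1|G0=1|1=1 -> 101
Step 4: G0=1(const) G1=NOT G2=NOT 1=0 G2=G1|G0=0|1=1 -> 101
State from step 4 equals state from step 3 -> cycle length 1

Answer: 1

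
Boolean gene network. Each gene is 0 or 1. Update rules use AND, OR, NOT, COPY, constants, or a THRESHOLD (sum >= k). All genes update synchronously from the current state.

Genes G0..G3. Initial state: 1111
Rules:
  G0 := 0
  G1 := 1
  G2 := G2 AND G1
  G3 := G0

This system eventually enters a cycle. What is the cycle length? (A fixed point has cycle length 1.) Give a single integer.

Step 0: 1111
Step 1: G0=0(const) G1=1(const) G2=G2&G1=1&1=1 G3=G0=1 -> 0111
Step 2: G0=0(const) G1=1(const) G2=G2&G1=1&1=1 G3=G0=0 -> 0110
Step 3: G0=0(const) G1=1(const) G2=G2&G1=1&1=1 G3=G0=0 -> 0110
State from step 3 equals state from step 2 -> cycle length 1

Answer: 1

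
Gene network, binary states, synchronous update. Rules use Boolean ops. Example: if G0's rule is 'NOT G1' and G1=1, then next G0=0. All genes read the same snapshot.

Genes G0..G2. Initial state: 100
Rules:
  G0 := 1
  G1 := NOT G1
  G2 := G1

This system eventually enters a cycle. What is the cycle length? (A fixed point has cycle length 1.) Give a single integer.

Answer: 2

Derivation:
Step 0: 100
Step 1: G0=1(const) G1=NOT G1=NOT 0=1 G2=G1=0 -> 110
Step 2: G0=1(const) G1=NOT G1=NOT 1=0 G2=G1=1 -> 101
Step 3: G0=1(const) G1=NOT G1=NOT 0=1 G2=G1=0 -> 110
State from step 3 equals state from step 1 -> cycle length 2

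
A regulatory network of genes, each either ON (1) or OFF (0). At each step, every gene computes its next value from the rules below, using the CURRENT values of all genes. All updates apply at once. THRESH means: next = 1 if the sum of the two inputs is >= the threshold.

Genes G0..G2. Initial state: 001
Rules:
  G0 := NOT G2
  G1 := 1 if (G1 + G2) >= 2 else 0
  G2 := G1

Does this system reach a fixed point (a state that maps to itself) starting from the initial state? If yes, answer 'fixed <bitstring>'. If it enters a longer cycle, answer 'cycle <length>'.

Step 0: 001
Step 1: G0=NOT G2=NOT 1=0 G1=(0+1>=2)=0 G2=G1=0 -> 000
Step 2: G0=NOT G2=NOT 0=1 G1=(0+0>=2)=0 G2=G1=0 -> 100
Step 3: G0=NOT G2=NOT 0=1 G1=(0+0>=2)=0 G2=G1=0 -> 100
Fixed point reached at step 2: 100

Answer: fixed 100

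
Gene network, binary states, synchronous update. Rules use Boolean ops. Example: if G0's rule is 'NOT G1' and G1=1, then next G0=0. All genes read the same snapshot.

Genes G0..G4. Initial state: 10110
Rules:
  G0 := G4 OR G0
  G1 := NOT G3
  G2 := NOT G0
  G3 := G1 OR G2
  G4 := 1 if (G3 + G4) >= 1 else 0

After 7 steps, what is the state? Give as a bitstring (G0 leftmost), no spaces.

Step 1: G0=G4|G0=0|1=1 G1=NOT G3=NOT 1=0 G2=NOT G0=NOT 1=0 G3=G1|G2=0|1=1 G4=(1+0>=1)=1 -> 10011
Step 2: G0=G4|G0=1|1=1 G1=NOT G3=NOT 1=0 G2=NOT G0=NOT 1=0 G3=G1|G2=0|0=0 G4=(1+1>=1)=1 -> 10001
Step 3: G0=G4|G0=1|1=1 G1=NOT G3=NOT 0=1 G2=NOT G0=NOT 1=0 G3=G1|G2=0|0=0 G4=(0+1>=1)=1 -> 11001
Step 4: G0=G4|G0=1|1=1 G1=NOT G3=NOT 0=1 G2=NOT G0=NOT 1=0 G3=G1|G2=1|0=1 G4=(0+1>=1)=1 -> 11011
Step 5: G0=G4|G0=1|1=1 G1=NOT G3=NOT 1=0 G2=NOT G0=NOT 1=0 G3=G1|G2=1|0=1 G4=(1+1>=1)=1 -> 10011
Step 6: G0=G4|G0=1|1=1 G1=NOT G3=NOT 1=0 G2=NOT G0=NOT 1=0 G3=G1|G2=0|0=0 G4=(1+1>=1)=1 -> 10001
Step 7: G0=G4|G0=1|1=1 G1=NOT G3=NOT 0=1 G2=NOT G0=NOT 1=0 G3=G1|G2=0|0=0 G4=(0+1>=1)=1 -> 11001

11001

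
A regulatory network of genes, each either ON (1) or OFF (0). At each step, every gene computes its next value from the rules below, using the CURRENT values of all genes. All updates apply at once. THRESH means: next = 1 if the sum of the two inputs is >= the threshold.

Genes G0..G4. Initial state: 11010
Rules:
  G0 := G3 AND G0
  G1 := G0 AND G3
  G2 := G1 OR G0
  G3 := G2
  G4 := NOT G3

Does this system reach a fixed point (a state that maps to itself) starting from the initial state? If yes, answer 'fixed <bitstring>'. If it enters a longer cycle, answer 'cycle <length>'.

Answer: fixed 00001

Derivation:
Step 0: 11010
Step 1: G0=G3&G0=1&1=1 G1=G0&G3=1&1=1 G2=G1|G0=1|1=1 G3=G2=0 G4=NOT G3=NOT 1=0 -> 11100
Step 2: G0=G3&G0=0&1=0 G1=G0&G3=1&0=0 G2=G1|G0=1|1=1 G3=G2=1 G4=NOT G3=NOT 0=1 -> 00111
Step 3: G0=G3&G0=1&0=0 G1=G0&G3=0&1=0 G2=G1|G0=0|0=0 G3=G2=1 G4=NOT G3=NOT 1=0 -> 00010
Step 4: G0=G3&G0=1&0=0 G1=G0&G3=0&1=0 G2=G1|G0=0|0=0 G3=G2=0 G4=NOT G3=NOT 1=0 -> 00000
Step 5: G0=G3&G0=0&0=0 G1=G0&G3=0&0=0 G2=G1|G0=0|0=0 G3=G2=0 G4=NOT G3=NOT 0=1 -> 00001
Step 6: G0=G3&G0=0&0=0 G1=G0&G3=0&0=0 G2=G1|G0=0|0=0 G3=G2=0 G4=NOT G3=NOT 0=1 -> 00001
Fixed point reached at step 5: 00001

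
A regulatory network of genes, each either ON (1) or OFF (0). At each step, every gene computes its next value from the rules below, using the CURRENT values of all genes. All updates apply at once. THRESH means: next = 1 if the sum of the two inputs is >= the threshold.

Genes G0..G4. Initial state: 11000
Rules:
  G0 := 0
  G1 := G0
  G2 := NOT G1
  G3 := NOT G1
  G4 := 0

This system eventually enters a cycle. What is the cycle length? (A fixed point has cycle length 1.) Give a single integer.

Answer: 1

Derivation:
Step 0: 11000
Step 1: G0=0(const) G1=G0=1 G2=NOT G1=NOT 1=0 G3=NOT G1=NOT 1=0 G4=0(const) -> 01000
Step 2: G0=0(const) G1=G0=0 G2=NOT G1=NOT 1=0 G3=NOT G1=NOT 1=0 G4=0(const) -> 00000
Step 3: G0=0(const) G1=G0=0 G2=NOT G1=NOT 0=1 G3=NOT G1=NOT 0=1 G4=0(const) -> 00110
Step 4: G0=0(const) G1=G0=0 G2=NOT G1=NOT 0=1 G3=NOT G1=NOT 0=1 G4=0(const) -> 00110
State from step 4 equals state from step 3 -> cycle length 1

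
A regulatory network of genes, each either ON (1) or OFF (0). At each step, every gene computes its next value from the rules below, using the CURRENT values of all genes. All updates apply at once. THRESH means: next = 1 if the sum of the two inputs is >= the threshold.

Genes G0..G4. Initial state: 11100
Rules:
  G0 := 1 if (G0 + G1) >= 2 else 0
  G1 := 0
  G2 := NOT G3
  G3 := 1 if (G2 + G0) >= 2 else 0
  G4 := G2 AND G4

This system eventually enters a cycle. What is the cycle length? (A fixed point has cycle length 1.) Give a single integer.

Step 0: 11100
Step 1: G0=(1+1>=2)=1 G1=0(const) G2=NOT G3=NOT 0=1 G3=(1+1>=2)=1 G4=G2&G4=1&0=0 -> 10110
Step 2: G0=(1+0>=2)=0 G1=0(const) G2=NOT G3=NOT 1=0 G3=(1+1>=2)=1 G4=G2&G4=1&0=0 -> 00010
Step 3: G0=(0+0>=2)=0 G1=0(const) G2=NOT G3=NOT 1=0 G3=(0+0>=2)=0 G4=G2&G4=0&0=0 -> 00000
Step 4: G0=(0+0>=2)=0 G1=0(const) G2=NOT G3=NOT 0=1 G3=(0+0>=2)=0 G4=G2&G4=0&0=0 -> 00100
Step 5: G0=(0+0>=2)=0 G1=0(const) G2=NOT G3=NOT 0=1 G3=(1+0>=2)=0 G4=G2&G4=1&0=0 -> 00100
State from step 5 equals state from step 4 -> cycle length 1

Answer: 1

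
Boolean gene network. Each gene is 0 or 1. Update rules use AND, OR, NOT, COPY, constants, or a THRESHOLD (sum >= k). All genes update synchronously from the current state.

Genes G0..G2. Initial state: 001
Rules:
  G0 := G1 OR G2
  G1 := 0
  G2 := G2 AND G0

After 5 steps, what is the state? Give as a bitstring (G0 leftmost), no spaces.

Step 1: G0=G1|G2=0|1=1 G1=0(const) G2=G2&G0=1&0=0 -> 100
Step 2: G0=G1|G2=0|0=0 G1=0(const) G2=G2&G0=0&1=0 -> 000
Step 3: G0=G1|G2=0|0=0 G1=0(const) G2=G2&G0=0&0=0 -> 000
Step 4: G0=G1|G2=0|0=0 G1=0(const) G2=G2&G0=0&0=0 -> 000
Step 5: G0=G1|G2=0|0=0 G1=0(const) G2=G2&G0=0&0=0 -> 000

000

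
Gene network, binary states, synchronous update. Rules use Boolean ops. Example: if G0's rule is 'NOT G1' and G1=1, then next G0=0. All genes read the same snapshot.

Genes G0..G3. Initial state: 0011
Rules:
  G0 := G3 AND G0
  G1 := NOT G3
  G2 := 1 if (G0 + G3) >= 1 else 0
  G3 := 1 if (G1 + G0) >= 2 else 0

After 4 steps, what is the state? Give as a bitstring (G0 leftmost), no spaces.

Step 1: G0=G3&G0=1&0=0 G1=NOT G3=NOT 1=0 G2=(0+1>=1)=1 G3=(0+0>=2)=0 -> 0010
Step 2: G0=G3&G0=0&0=0 G1=NOT G3=NOT 0=1 G2=(0+0>=1)=0 G3=(0+0>=2)=0 -> 0100
Step 3: G0=G3&G0=0&0=0 G1=NOT G3=NOT 0=1 G2=(0+0>=1)=0 G3=(1+0>=2)=0 -> 0100
Step 4: G0=G3&G0=0&0=0 G1=NOT G3=NOT 0=1 G2=(0+0>=1)=0 G3=(1+0>=2)=0 -> 0100

0100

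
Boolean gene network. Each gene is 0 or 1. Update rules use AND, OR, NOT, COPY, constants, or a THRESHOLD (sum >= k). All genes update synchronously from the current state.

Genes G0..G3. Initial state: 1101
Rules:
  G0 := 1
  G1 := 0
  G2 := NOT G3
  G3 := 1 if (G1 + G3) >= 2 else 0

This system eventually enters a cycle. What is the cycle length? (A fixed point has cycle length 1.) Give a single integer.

Answer: 1

Derivation:
Step 0: 1101
Step 1: G0=1(const) G1=0(const) G2=NOT G3=NOT 1=0 G3=(1+1>=2)=1 -> 1001
Step 2: G0=1(const) G1=0(const) G2=NOT G3=NOT 1=0 G3=(0+1>=2)=0 -> 1000
Step 3: G0=1(const) G1=0(const) G2=NOT G3=NOT 0=1 G3=(0+0>=2)=0 -> 1010
Step 4: G0=1(const) G1=0(const) G2=NOT G3=NOT 0=1 G3=(0+0>=2)=0 -> 1010
State from step 4 equals state from step 3 -> cycle length 1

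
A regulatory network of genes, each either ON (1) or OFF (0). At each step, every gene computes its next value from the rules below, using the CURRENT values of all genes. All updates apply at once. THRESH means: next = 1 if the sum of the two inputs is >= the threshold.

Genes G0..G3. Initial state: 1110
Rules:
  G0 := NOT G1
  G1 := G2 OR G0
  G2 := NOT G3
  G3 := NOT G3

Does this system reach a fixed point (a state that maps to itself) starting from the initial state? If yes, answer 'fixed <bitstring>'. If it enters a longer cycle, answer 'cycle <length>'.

Answer: cycle 4

Derivation:
Step 0: 1110
Step 1: G0=NOT G1=NOT 1=0 G1=G2|G0=1|1=1 G2=NOT G3=NOT 0=1 G3=NOT G3=NOT 0=1 -> 0111
Step 2: G0=NOT G1=NOT 1=0 G1=G2|G0=1|0=1 G2=NOT G3=NOT 1=0 G3=NOT G3=NOT 1=0 -> 0100
Step 3: G0=NOT G1=NOT 1=0 G1=G2|G0=0|0=0 G2=NOT G3=NOT 0=1 G3=NOT G3=NOT 0=1 -> 0011
Step 4: G0=NOT G1=NOT 0=1 G1=G2|G0=1|0=1 G2=NOT G3=NOT 1=0 G3=NOT G3=NOT 1=0 -> 1100
Step 5: G0=NOT G1=NOT 1=0 G1=G2|G0=0|1=1 G2=NOT G3=NOT 0=1 G3=NOT G3=NOT 0=1 -> 0111
Cycle of length 4 starting at step 1 -> no fixed point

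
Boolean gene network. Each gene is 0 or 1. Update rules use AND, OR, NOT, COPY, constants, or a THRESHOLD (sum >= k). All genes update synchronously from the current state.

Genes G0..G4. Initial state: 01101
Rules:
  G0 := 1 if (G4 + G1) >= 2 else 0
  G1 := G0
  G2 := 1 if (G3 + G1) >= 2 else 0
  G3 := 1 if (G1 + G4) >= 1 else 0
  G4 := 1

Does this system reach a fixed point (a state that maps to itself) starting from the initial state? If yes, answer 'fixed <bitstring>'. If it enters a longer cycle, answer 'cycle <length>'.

Step 0: 01101
Step 1: G0=(1+1>=2)=1 G1=G0=0 G2=(0+1>=2)=0 G3=(1+1>=1)=1 G4=1(const) -> 10011
Step 2: G0=(1+0>=2)=0 G1=G0=1 G2=(1+0>=2)=0 G3=(0+1>=1)=1 G4=1(const) -> 01011
Step 3: G0=(1+1>=2)=1 G1=G0=0 G2=(1+1>=2)=1 G3=(1+1>=1)=1 G4=1(const) -> 10111
Step 4: G0=(1+0>=2)=0 G1=G0=1 G2=(1+0>=2)=0 G3=(0+1>=1)=1 G4=1(const) -> 01011
Cycle of length 2 starting at step 2 -> no fixed point

Answer: cycle 2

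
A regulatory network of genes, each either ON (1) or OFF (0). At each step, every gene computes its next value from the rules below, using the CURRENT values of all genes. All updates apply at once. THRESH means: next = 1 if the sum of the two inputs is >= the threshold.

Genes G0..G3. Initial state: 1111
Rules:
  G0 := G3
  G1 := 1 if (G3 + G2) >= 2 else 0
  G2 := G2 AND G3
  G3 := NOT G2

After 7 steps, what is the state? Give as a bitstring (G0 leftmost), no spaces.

Step 1: G0=G3=1 G1=(1+1>=2)=1 G2=G2&G3=1&1=1 G3=NOT G2=NOT 1=0 -> 1110
Step 2: G0=G3=0 G1=(0+1>=2)=0 G2=G2&G3=1&0=0 G3=NOT G2=NOT 1=0 -> 0000
Step 3: G0=G3=0 G1=(0+0>=2)=0 G2=G2&G3=0&0=0 G3=NOT G2=NOT 0=1 -> 0001
Step 4: G0=G3=1 G1=(1+0>=2)=0 G2=G2&G3=0&1=0 G3=NOT G2=NOT 0=1 -> 1001
Step 5: G0=G3=1 G1=(1+0>=2)=0 G2=G2&G3=0&1=0 G3=NOT G2=NOT 0=1 -> 1001
Step 6: G0=G3=1 G1=(1+0>=2)=0 G2=G2&G3=0&1=0 G3=NOT G2=NOT 0=1 -> 1001
Step 7: G0=G3=1 G1=(1+0>=2)=0 G2=G2&G3=0&1=0 G3=NOT G2=NOT 0=1 -> 1001

1001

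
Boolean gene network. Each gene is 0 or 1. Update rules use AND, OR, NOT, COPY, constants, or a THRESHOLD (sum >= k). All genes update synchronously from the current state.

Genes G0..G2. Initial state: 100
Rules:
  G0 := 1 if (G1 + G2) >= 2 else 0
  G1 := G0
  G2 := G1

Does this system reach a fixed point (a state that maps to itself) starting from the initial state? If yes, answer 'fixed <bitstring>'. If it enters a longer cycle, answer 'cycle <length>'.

Answer: fixed 000

Derivation:
Step 0: 100
Step 1: G0=(0+0>=2)=0 G1=G0=1 G2=G1=0 -> 010
Step 2: G0=(1+0>=2)=0 G1=G0=0 G2=G1=1 -> 001
Step 3: G0=(0+1>=2)=0 G1=G0=0 G2=G1=0 -> 000
Step 4: G0=(0+0>=2)=0 G1=G0=0 G2=G1=0 -> 000
Fixed point reached at step 3: 000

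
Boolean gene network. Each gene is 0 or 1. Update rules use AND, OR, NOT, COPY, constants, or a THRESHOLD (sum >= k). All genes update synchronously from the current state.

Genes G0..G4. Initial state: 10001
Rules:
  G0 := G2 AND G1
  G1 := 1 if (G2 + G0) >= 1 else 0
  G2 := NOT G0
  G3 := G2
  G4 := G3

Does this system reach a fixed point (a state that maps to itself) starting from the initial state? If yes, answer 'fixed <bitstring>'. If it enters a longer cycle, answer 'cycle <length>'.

Step 0: 10001
Step 1: G0=G2&G1=0&0=0 G1=(0+1>=1)=1 G2=NOT G0=NOT 1=0 G3=G2=0 G4=G3=0 -> 01000
Step 2: G0=G2&G1=0&1=0 G1=(0+0>=1)=0 G2=NOT G0=NOT 0=1 G3=G2=0 G4=G3=0 -> 00100
Step 3: G0=G2&G1=1&0=0 G1=(1+0>=1)=1 G2=NOT G0=NOT 0=1 G3=G2=1 G4=G3=0 -> 01110
Step 4: G0=G2&G1=1&1=1 G1=(1+0>=1)=1 G2=NOT G0=NOT 0=1 G3=G2=1 G4=G3=1 -> 11111
Step 5: G0=G2&G1=1&1=1 G1=(1+1>=1)=1 G2=NOT G0=NOT 1=0 G3=G2=1 G4=G3=1 -> 11011
Step 6: G0=G2&G1=0&1=0 G1=(0+1>=1)=1 G2=NOT G0=NOT 1=0 G3=G2=0 G4=G3=1 -> 01001
Step 7: G0=G2&G1=0&1=0 G1=(0+0>=1)=0 G2=NOT G0=NOT 0=1 G3=G2=0 G4=G3=0 -> 00100
Cycle of length 5 starting at step 2 -> no fixed point

Answer: cycle 5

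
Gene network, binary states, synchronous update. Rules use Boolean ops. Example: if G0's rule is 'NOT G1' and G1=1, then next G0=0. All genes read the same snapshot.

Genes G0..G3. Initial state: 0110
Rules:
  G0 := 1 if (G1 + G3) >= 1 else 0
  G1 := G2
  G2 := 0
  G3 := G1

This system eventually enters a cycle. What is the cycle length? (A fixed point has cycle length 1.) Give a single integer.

Step 0: 0110
Step 1: G0=(1+0>=1)=1 G1=G2=1 G2=0(const) G3=G1=1 -> 1101
Step 2: G0=(1+1>=1)=1 G1=G2=0 G2=0(const) G3=G1=1 -> 1001
Step 3: G0=(0+1>=1)=1 G1=G2=0 G2=0(const) G3=G1=0 -> 1000
Step 4: G0=(0+0>=1)=0 G1=G2=0 G2=0(const) G3=G1=0 -> 0000
Step 5: G0=(0+0>=1)=0 G1=G2=0 G2=0(const) G3=G1=0 -> 0000
State from step 5 equals state from step 4 -> cycle length 1

Answer: 1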